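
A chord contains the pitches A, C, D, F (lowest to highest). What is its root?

Reordering A, C, D, F into stacked thirds gives D–F–A–C; the bottom of that stack, D, is the root.

D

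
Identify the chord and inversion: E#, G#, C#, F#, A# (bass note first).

The pitch classes E#, G#, C#, F#, A# arrange in thirds as F#–A#–C#–E#–G#: an F# major ninth chord.
The lowest note is E#, the seventh of the chord, so this is third inversion.

F# major ninth, third inversion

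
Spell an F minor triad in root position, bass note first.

Spelling F minor: F–Ab–C. In root position the root is bass, giving F, Ab, C from the bottom.

F, Ab, C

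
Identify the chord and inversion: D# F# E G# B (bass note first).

E major ninth, third inversion

The distinct note names are D#, F#, E, G#, B. Stacked in thirds they read E–G#–B–D#–F#, which is a major ninth chord on E.
D# is the seventh of E major ninth; seventh in the bass means third inversion.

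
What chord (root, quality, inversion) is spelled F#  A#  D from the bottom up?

D augmented, first inversion

The distinct note names are F#, A#, D. Stacked in thirds they read D–F#–A#, which is an augmented triad on D.
The lowest note is F#, the third of the chord, so this is first inversion (figured bass 6).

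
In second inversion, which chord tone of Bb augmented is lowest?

Bb augmented is Bb–D–F#. Second inversion places the fifth in the bass: F#.

F#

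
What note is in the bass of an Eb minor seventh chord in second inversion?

In second inversion the fifth is lowest. For Eb minor seventh (Eb–Gb–Bb–Db) that is Bb.

Bb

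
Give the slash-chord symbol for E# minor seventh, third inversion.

E#m7/D#

Third inversion of E# minor seventh has the seventh (D#) in the bass. As a slash chord: E#m7/D#.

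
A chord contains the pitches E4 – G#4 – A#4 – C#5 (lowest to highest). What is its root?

E, G#, A#, C# are the tones of an A# half-diminished seventh chord (A#–C#–E–G#), making A# the root.

A#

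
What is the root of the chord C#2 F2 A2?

Reordering C#, F, A into stacked thirds gives F–A–C#; the bottom of that stack, F, is the root.

F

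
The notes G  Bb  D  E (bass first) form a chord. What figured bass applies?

6/5

The notes G, Bb, D, E stack in thirds as E–G–Bb–D — an E half-diminished seventh chord. The bass G is the third, so this is first inversion: figured 6/5.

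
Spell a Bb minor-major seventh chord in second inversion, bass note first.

The chord tones are Bb–Db–F–A. With the fifth (F) lowest for second inversion: F, A, Bb, Db.

F, A, Bb, Db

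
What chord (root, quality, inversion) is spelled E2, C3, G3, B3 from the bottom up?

C major seventh, first inversion

The distinct note names are E, C, G, B. Stacked in thirds they read C–E–G–B, which is a major seventh chord on C.
With the third (E) in the bass, the chord is in first inversion (figured bass 6/5).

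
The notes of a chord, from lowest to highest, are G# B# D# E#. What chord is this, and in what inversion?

E# minor seventh, first inversion

The pitch classes G#, B#, D#, E# arrange in thirds as E#–G#–B#–D#: an E# minor seventh chord.
G# is the third of E# minor seventh; third in the bass means first inversion (figured bass 6/5).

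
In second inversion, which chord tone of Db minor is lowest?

Ab

Db minor is Db–Fb–Ab. Second inversion places the fifth in the bass: Ab.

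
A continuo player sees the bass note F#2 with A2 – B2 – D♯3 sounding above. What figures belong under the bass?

4/3

The notes F#, A, B, D# stack in thirds as B–D#–F#–A — a B dominant seventh chord. The bass F# is the fifth, so this is second inversion: figured 4/3.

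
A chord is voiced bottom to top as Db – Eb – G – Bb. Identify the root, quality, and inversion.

Eb dominant seventh, third inversion

Reducing to letter names: Db, Eb, G, Bb. These stack in thirds as Eb–G–Bb–Db — an Eb dominant seventh chord.
With the seventh (Db) in the bass, the chord is in third inversion (figured bass 4/2).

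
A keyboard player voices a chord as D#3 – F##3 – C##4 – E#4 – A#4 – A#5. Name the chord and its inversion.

The pitch classes D#, F##, C##, E#, A# arrange in thirds as D#–F##–A#–C##–E#: a D# major ninth chord.
D# is the root of D# major ninth; root in the bass means root position.

D# major ninth, root position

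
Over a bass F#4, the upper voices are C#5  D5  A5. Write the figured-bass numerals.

The notes F#, C#, D, A stack in thirds as D–F#–A–C# — a D major seventh chord. The bass F# is the third, so this is first inversion: figured 6/5.

6/5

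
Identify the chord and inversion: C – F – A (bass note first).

The distinct note names are C, F, A. Stacked in thirds they read F–A–C, which is a major triad on F.
C is the fifth of F major; fifth in the bass means second inversion (figured bass 6/4).

F major, second inversion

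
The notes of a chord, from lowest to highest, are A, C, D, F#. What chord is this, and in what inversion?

D dominant seventh, second inversion

The distinct note names are A, C, D, F#. Stacked in thirds they read D–F#–A–C, which is a dominant seventh chord on D.
With the fifth (A) in the bass, the chord is in second inversion (figured bass 4/3).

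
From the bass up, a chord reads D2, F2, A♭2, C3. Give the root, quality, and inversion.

The distinct note names are D, F, Ab, C. Stacked in thirds they read D–F–Ab–C, which is a half-diminished seventh chord on D.
With the root (D) in the bass, the chord is in root position (figured bass 7).

D half-diminished seventh, root position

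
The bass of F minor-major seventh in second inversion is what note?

In second inversion the fifth is lowest. For F minor-major seventh (F–Ab–C–E) that is C.

C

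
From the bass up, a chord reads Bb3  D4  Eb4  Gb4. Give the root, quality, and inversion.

Eb minor-major seventh, second inversion

The pitch classes Bb, D, Eb, Gb arrange in thirds as Eb–Gb–Bb–D: an Eb minor-major seventh chord.
The lowest note is Bb, the fifth of the chord, so this is second inversion (figured bass 4/3).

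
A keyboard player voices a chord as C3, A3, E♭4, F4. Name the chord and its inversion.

F dominant seventh, second inversion

The distinct note names are C, A, Eb, F. Stacked in thirds they read F–A–C–Eb, which is a dominant seventh chord on F.
With the fifth (C) in the bass, the chord is in second inversion (figured bass 4/3).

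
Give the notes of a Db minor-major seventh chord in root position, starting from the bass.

The chord tones are Db–Fb–Ab–C. With the root (Db) lowest for root position: Db, Fb, Ab, C.

Db, Fb, Ab, C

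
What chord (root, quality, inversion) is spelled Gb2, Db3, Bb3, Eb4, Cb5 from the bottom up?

Cb major ninth, second inversion

The distinct note names are Gb, Db, Bb, Eb, Cb. Stacked in thirds they read Cb–Eb–Gb–Bb–Db, which is a major ninth chord on Cb.
The lowest note is Gb, the fifth of the chord, so this is second inversion.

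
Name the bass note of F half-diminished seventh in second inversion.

The fifth of F half-diminished seventh (F–Ab–Cb–Eb) is Cb; that is the bass in second inversion.

Cb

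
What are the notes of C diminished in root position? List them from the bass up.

C diminished is C–Eb–Gb. Root position puts the root (C) in the bass, with the remaining tones above: C, Eb, Gb.

C, Eb, Gb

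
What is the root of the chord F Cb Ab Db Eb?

Db

F, Cb, Ab, Db, Eb are the tones of a Db dominant ninth chord (Db–F–Ab–Cb–Eb), making Db the root.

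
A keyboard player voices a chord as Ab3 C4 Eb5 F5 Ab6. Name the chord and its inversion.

F minor seventh, first inversion

The pitch classes Ab, C, Eb, F arrange in thirds as F–Ab–C–Eb: an F minor seventh chord.
The lowest note is Ab, the third of the chord, so this is first inversion (figured bass 6/5).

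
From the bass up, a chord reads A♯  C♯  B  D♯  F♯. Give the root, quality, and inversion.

Reducing to letter names: A#, C#, B, D#, F#. These stack in thirds as B–D#–F#–A#–C# — a B major ninth chord.
With the seventh (A#) in the bass, the chord is in third inversion.

B major ninth, third inversion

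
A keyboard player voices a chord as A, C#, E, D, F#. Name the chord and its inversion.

The pitch classes A, C#, E, D, F# arrange in thirds as D–F#–A–C#–E: a D major ninth chord.
The lowest note is A, the fifth of the chord, so this is second inversion.

D major ninth, second inversion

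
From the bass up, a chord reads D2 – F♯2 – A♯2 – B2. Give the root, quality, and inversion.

B minor-major seventh, first inversion

The pitch classes D, F#, A#, B arrange in thirds as B–D–F#–A#: a B minor-major seventh chord.
With the third (D) in the bass, the chord is in first inversion (figured bass 6/5).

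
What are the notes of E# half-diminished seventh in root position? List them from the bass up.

E#, G#, B, D#

The chord tones are E#–G#–B–D#. With the root (E#) lowest for root position: E#, G#, B, D#.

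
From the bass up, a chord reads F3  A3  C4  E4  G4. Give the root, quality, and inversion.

The pitch classes F, A, C, E, G arrange in thirds as F–A–C–E–G: an F major ninth chord.
F is the root of F major ninth; root in the bass means root position.

F major ninth, root position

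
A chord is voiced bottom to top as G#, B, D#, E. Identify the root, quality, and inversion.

E major seventh, first inversion

The distinct note names are G#, B, D#, E. Stacked in thirds they read E–G#–B–D#, which is a major seventh chord on E.
G# is the third of E major seventh; third in the bass means first inversion (figured bass 6/5).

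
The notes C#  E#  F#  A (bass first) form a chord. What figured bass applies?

4/3

The notes C#, E#, F#, A stack in thirds as F#–A–C#–E# — an F# minor-major seventh chord. The bass C# is the fifth, so this is second inversion: figured 4/3.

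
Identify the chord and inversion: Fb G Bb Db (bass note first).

G diminished seventh, third inversion

The distinct note names are Fb, G, Bb, Db. Stacked in thirds they read G–Bb–Db–Fb, which is a diminished seventh chord on G.
Fb is the seventh of G diminished seventh; seventh in the bass means third inversion (figured bass 4/2).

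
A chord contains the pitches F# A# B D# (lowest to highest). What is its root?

B

The distinct letter names are F#, A#, B, D#. Arranged as a stack of thirds they read B–D#–F#–A#, so B is the root (a B major seventh chord).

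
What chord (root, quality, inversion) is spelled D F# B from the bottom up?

The pitch classes D, F#, B arrange in thirds as B–D–F#: a B minor triad.
D is the third of B minor; third in the bass means first inversion (figured bass 6).

B minor, first inversion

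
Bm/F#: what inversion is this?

second inversion

Bm/F# means B minor with F# in the bass. F# is the fifth of B minor (B–D–F#), so this is second inversion.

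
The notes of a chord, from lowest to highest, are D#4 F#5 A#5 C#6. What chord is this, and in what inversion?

D# minor seventh, root position

Reducing to letter names: D#, F#, A#, C#. These stack in thirds as D#–F#–A#–C# — a D# minor seventh chord.
The lowest note is D#, the root of the chord, so this is root position (figured bass 7).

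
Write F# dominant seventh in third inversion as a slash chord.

F#7/E

Third inversion of F# dominant seventh has the seventh (E) in the bass. As a slash chord: F#7/E.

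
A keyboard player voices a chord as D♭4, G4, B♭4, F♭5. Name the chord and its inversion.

The distinct note names are Db, G, Bb, Fb. Stacked in thirds they read G–Bb–Db–Fb, which is a diminished seventh chord on G.
With the fifth (Db) in the bass, the chord is in second inversion (figured bass 4/3).

G diminished seventh, second inversion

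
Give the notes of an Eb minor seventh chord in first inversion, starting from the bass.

Spelling Eb minor seventh: Eb–Gb–Bb–Db. In first inversion the third is bass, giving Gb, Bb, Db, Eb from the bottom.

Gb, Bb, Db, Eb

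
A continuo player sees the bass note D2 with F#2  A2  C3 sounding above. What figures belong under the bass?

7

The notes D, F#, A, C stack in thirds as D–F#–A–C — a D dominant seventh chord. The bass D is the root, so this is root position: figured 7.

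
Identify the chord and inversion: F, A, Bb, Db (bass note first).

The pitch classes F, A, Bb, Db arrange in thirds as Bb–Db–F–A: a Bb minor-major seventh chord.
F is the fifth of Bb minor-major seventh; fifth in the bass means second inversion (figured bass 4/3).

Bb minor-major seventh, second inversion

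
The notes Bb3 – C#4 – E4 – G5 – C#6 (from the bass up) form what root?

Reordering Bb, C#, E, G into stacked thirds gives C#–E–G–Bb; the bottom of that stack, C#, is the root.

C#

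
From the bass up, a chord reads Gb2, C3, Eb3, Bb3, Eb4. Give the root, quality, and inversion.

C half-diminished seventh, second inversion

The pitch classes Gb, C, Eb, Bb arrange in thirds as C–Eb–Gb–Bb: a C half-diminished seventh chord.
The lowest note is Gb, the fifth of the chord, so this is second inversion (figured bass 4/3).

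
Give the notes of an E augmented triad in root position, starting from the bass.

E, G#, B#

E augmented is E–G#–B#. Root position puts the root (E) in the bass, with the remaining tones above: E, G#, B#.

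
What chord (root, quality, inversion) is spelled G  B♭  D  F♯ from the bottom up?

The pitch classes G, Bb, D, F# arrange in thirds as G–Bb–D–F#: a G minor-major seventh chord.
With the root (G) in the bass, the chord is in root position (figured bass 7).

G minor-major seventh, root position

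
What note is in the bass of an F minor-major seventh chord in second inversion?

C

In second inversion the fifth is lowest. For F minor-major seventh (F–Ab–C–E) that is C.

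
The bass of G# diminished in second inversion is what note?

D

In second inversion the fifth is lowest. For G# diminished (G#–B–D) that is D.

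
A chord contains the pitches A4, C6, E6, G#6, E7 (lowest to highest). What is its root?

A

Reordering A, C, E, G# into stacked thirds gives A–C–E–G#; the bottom of that stack, A, is the root.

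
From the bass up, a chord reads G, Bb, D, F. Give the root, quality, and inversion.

The distinct note names are G, Bb, D, F. Stacked in thirds they read G–Bb–D–F, which is a minor seventh chord on G.
The lowest note is G, the root of the chord, so this is root position (figured bass 7).

G minor seventh, root position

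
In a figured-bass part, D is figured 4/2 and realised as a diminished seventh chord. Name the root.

E#

The figures 4/2 mean the seventh of the chord is in the bass. If D is the seventh of a diminished seventh chord, the root is E# (chord tones E#–G#–B–D).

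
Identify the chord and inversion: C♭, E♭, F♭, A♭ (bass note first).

The distinct note names are Cb, Eb, Fb, Ab. Stacked in thirds they read Fb–Ab–Cb–Eb, which is a major seventh chord on Fb.
Cb is the fifth of Fb major seventh; fifth in the bass means second inversion (figured bass 4/3).

Fb major seventh, second inversion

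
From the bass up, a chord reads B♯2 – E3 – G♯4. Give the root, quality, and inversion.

E augmented, second inversion

Reducing to letter names: B#, E, G#. These stack in thirds as E–G#–B# — an E augmented triad.
With the fifth (B#) in the bass, the chord is in second inversion (figured bass 6/4).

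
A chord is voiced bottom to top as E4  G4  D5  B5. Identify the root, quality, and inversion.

The pitch classes E, G, D, B arrange in thirds as E–G–B–D: an E minor seventh chord.
With the root (E) in the bass, the chord is in root position (figured bass 7).

E minor seventh, root position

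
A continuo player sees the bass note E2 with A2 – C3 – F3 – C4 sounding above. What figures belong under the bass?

4/2

The notes E, A, C, F stack in thirds as F–A–C–E — an F major seventh chord. The bass E is the seventh, so this is third inversion: figured 4/2.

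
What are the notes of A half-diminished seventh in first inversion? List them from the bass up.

The chord tones are A–C–Eb–G. With the third (C) lowest for first inversion: C, Eb, G, A.

C, Eb, G, A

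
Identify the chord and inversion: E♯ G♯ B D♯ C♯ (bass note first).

C# dominant ninth, first inversion

The distinct note names are E#, G#, B, D#, C#. Stacked in thirds they read C#–E#–G#–B–D#, which is a dominant ninth chord on C#.
With the third (E#) in the bass, the chord is in first inversion.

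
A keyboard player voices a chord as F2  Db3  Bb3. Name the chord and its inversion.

Bb minor, second inversion

Reducing to letter names: F, Db, Bb. These stack in thirds as Bb–Db–F — a Bb minor triad.
The lowest note is F, the fifth of the chord, so this is second inversion (figured bass 6/4).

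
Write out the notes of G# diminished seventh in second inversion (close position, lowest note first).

D, F, G#, B

G# diminished seventh is G#–B–D–F. Second inversion puts the fifth (D) in the bass, with the remaining tones above: D, F, G#, B.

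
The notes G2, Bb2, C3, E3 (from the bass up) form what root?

C

The distinct letter names are G, Bb, C, E. Arranged as a stack of thirds they read C–E–G–Bb, so C is the root (a C dominant seventh chord).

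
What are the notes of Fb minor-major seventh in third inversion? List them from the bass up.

Eb, Fb, Abb, Cb

Fb minor-major seventh is Fb–Abb–Cb–Eb. Third inversion puts the seventh (Eb) in the bass, with the remaining tones above: Eb, Fb, Abb, Cb.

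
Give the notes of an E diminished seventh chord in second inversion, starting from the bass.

Spelling E diminished seventh: E–G–Bb–Db. In second inversion the fifth is bass, giving Bb, Db, E, G from the bottom.

Bb, Db, E, G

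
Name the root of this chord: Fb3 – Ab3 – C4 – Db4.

Db

Reordering Fb, Ab, C, Db into stacked thirds gives Db–Fb–Ab–C; the bottom of that stack, Db, is the root.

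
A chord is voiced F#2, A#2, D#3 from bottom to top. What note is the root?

D#

Reordering F#, A#, D# into stacked thirds gives D#–F#–A#; the bottom of that stack, D#, is the root.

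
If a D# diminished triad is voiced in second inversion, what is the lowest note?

A

The fifth of D# diminished (D#–F#–A) is A; that is the bass in second inversion.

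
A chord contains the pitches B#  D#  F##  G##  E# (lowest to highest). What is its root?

E#

Reordering B#, D#, F##, G##, E# into stacked thirds gives E#–G##–B#–D#–F##; the bottom of that stack, E#, is the root.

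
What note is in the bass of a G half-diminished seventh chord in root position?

G

In root position the root is lowest. For G half-diminished seventh (G–Bb–Db–F) that is G.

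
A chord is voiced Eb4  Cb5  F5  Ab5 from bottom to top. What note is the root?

Reordering Eb, Cb, F, Ab into stacked thirds gives F–Ab–Cb–Eb; the bottom of that stack, F, is the root.

F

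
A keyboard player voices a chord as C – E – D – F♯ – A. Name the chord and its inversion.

D dominant ninth, third inversion

The distinct note names are C, E, D, F#, A. Stacked in thirds they read D–F#–A–C–E, which is a dominant ninth chord on D.
The lowest note is C, the seventh of the chord, so this is third inversion.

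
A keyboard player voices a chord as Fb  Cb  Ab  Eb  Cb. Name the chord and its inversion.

Fb major seventh, root position

Reducing to letter names: Fb, Cb, Ab, Eb. These stack in thirds as Fb–Ab–Cb–Eb — an Fb major seventh chord.
With the root (Fb) in the bass, the chord is in root position (figured bass 7).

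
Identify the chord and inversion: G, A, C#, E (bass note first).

A dominant seventh, third inversion

Reducing to letter names: G, A, C#, E. These stack in thirds as A–C#–E–G — an A dominant seventh chord.
G is the seventh of A dominant seventh; seventh in the bass means third inversion (figured bass 4/2).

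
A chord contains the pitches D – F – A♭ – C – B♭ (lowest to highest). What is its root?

Reordering D, F, Ab, C, Bb into stacked thirds gives Bb–D–F–Ab–C; the bottom of that stack, Bb, is the root.

Bb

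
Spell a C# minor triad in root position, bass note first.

Spelling C# minor: C#–E–G#. In root position the root is bass, giving C#, E, G# from the bottom.

C#, E, G#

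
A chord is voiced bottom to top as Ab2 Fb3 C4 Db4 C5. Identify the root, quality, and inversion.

Db minor-major seventh, second inversion

Reducing to letter names: Ab, Fb, C, Db. These stack in thirds as Db–Fb–Ab–C — a Db minor-major seventh chord.
Ab is the fifth of Db minor-major seventh; fifth in the bass means second inversion (figured bass 4/3).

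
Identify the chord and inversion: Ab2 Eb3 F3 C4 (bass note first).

F minor seventh, first inversion

The distinct note names are Ab, Eb, F, C. Stacked in thirds they read F–Ab–C–Eb, which is a minor seventh chord on F.
The lowest note is Ab, the third of the chord, so this is first inversion (figured bass 6/5).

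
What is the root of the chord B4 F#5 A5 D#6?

The distinct letter names are B, F#, A, D#. Arranged as a stack of thirds they read B–D#–F#–A, so B is the root (a B dominant seventh chord).

B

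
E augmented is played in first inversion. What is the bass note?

G#

In first inversion the third is lowest. For E augmented (E–G#–B#) that is G#.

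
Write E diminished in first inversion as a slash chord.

First inversion of E diminished has the third (G) in the bass. As a slash chord: Edim/G.

Edim/G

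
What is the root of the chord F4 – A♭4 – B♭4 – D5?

Bb

Reordering F, Ab, Bb, D into stacked thirds gives Bb–D–F–Ab; the bottom of that stack, Bb, is the root.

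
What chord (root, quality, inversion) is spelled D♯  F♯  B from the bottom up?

B major, first inversion

The pitch classes D#, F#, B arrange in thirds as B–D#–F#: a B major triad.
With the third (D#) in the bass, the chord is in first inversion (figured bass 6).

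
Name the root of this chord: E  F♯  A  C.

F#

Reordering E, F#, A, C into stacked thirds gives F#–A–C–E; the bottom of that stack, F#, is the root.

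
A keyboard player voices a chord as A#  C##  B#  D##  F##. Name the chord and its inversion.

The distinct note names are A#, C##, B#, D##, F##. Stacked in thirds they read B#–D##–F##–A#–C##, which is a dominant ninth chord on B#.
The lowest note is A#, the seventh of the chord, so this is third inversion.

B# dominant ninth, third inversion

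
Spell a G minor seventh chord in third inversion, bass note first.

F, G, Bb, D

The chord tones are G–Bb–D–F. With the seventh (F) lowest for third inversion: F, G, Bb, D.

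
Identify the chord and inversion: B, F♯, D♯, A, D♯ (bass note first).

The pitch classes B, F#, D#, A arrange in thirds as B–D#–F#–A: a B dominant seventh chord.
The lowest note is B, the root of the chord, so this is root position (figured bass 7).

B dominant seventh, root position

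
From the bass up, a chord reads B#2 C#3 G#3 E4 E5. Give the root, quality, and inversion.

The distinct note names are B#, C#, G#, E. Stacked in thirds they read C#–E–G#–B#, which is a minor-major seventh chord on C#.
The lowest note is B#, the seventh of the chord, so this is third inversion (figured bass 4/2).

C# minor-major seventh, third inversion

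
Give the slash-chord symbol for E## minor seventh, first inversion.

E##m7/G##

First inversion of E## minor seventh has the third (G##) in the bass. As a slash chord: E##m7/G##.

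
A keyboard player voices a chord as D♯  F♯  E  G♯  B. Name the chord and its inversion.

The pitch classes D#, F#, E, G#, B arrange in thirds as E–G#–B–D#–F#: an E major ninth chord.
The lowest note is D#, the seventh of the chord, so this is third inversion.

E major ninth, third inversion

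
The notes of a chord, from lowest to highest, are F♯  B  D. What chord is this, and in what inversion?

Reducing to letter names: F#, B, D. These stack in thirds as B–D–F# — a B minor triad.
The lowest note is F#, the fifth of the chord, so this is second inversion (figured bass 6/4).

B minor, second inversion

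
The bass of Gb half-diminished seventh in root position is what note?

Gb

The root of Gb half-diminished seventh (Gb–Bbb–Dbb–Fb) is Gb; that is the bass in root position.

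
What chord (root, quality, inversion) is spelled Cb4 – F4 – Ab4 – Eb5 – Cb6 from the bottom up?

F half-diminished seventh, second inversion

Reducing to letter names: Cb, F, Ab, Eb. These stack in thirds as F–Ab–Cb–Eb — an F half-diminished seventh chord.
With the fifth (Cb) in the bass, the chord is in second inversion (figured bass 4/3).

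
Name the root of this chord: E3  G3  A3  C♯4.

The distinct letter names are E, G, A, C#. Arranged as a stack of thirds they read A–C#–E–G, so A is the root (an A dominant seventh chord).

A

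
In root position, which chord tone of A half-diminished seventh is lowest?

The root of A half-diminished seventh (A–C–Eb–G) is A; that is the bass in root position.

A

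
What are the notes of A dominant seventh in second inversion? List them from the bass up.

A dominant seventh is A–C#–E–G. Second inversion puts the fifth (E) in the bass, with the remaining tones above: E, G, A, C#.

E, G, A, C#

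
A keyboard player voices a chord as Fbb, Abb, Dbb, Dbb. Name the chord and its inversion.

The distinct note names are Fbb, Abb, Dbb. Stacked in thirds they read Dbb–Fbb–Abb, which is a minor triad on Dbb.
The lowest note is Fbb, the third of the chord, so this is first inversion (figured bass 6).

Dbb minor, first inversion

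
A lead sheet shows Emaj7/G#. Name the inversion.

Emaj7/G# means E major seventh with G# in the bass. G# is the third of E major seventh (E–G#–B–D#), so this is first inversion.

first inversion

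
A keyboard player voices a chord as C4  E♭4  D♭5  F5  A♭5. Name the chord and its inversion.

The distinct note names are C, Eb, Db, F, Ab. Stacked in thirds they read Db–F–Ab–C–Eb, which is a major ninth chord on Db.
The lowest note is C, the seventh of the chord, so this is third inversion.

Db major ninth, third inversion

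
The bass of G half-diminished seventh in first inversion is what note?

Bb

G half-diminished seventh is G–Bb–Db–F. First inversion places the third in the bass: Bb.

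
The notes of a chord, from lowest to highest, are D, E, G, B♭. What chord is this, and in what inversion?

The distinct note names are D, E, G, Bb. Stacked in thirds they read E–G–Bb–D, which is a half-diminished seventh chord on E.
With the seventh (D) in the bass, the chord is in third inversion (figured bass 4/2).

E half-diminished seventh, third inversion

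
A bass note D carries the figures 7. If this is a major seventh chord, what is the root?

D

The figures 7 mean the root of the chord is in the bass. If D is the root of a major seventh chord, the root is D (chord tones D–F#–A–C#).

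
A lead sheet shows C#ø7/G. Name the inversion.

second inversion

C#ø7/G means C# half-diminished seventh with G in the bass. G is the fifth of C# half-diminished seventh (C#–E–G–B), so this is second inversion.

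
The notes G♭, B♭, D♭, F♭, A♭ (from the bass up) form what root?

Gb

Gb, Bb, Db, Fb, Ab are the tones of a Gb dominant ninth chord (Gb–Bb–Db–Fb–Ab), making Gb the root.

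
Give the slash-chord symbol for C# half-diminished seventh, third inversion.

C#ø7/B

Third inversion of C# half-diminished seventh has the seventh (B) in the bass. As a slash chord: C#ø7/B.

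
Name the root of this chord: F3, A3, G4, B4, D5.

The distinct letter names are F, A, G, B, D. Arranged as a stack of thirds they read G–B–D–F–A, so G is the root (a G dominant ninth chord).

G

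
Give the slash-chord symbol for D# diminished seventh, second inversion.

D#dim7/A

Second inversion of D# diminished seventh has the fifth (A) in the bass. As a slash chord: D#dim7/A.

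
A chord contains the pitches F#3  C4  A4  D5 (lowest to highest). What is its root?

D

F#, C, A, D are the tones of a D dominant seventh chord (D–F#–A–C), making D the root.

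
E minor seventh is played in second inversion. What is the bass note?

E minor seventh is E–G–B–D. Second inversion places the fifth in the bass: B.

B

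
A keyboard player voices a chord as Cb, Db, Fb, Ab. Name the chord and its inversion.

Db minor seventh, third inversion

Reducing to letter names: Cb, Db, Fb, Ab. These stack in thirds as Db–Fb–Ab–Cb — a Db minor seventh chord.
Cb is the seventh of Db minor seventh; seventh in the bass means third inversion (figured bass 4/2).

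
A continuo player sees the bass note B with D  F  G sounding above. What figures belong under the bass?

The notes B, D, F, G stack in thirds as G–B–D–F — a G dominant seventh chord. The bass B is the third, so this is first inversion: figured 6/5.

6/5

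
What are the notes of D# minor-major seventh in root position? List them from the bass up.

D#, F#, A#, C##

D# minor-major seventh is D#–F#–A#–C##. Root position puts the root (D#) in the bass, with the remaining tones above: D#, F#, A#, C##.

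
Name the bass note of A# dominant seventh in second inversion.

E#

A# dominant seventh is A#–C##–E#–G#. Second inversion places the fifth in the bass: E#.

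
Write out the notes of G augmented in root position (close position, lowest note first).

Spelling G augmented: G–B–D#. In root position the root is bass, giving G, B, D# from the bottom.

G, B, D#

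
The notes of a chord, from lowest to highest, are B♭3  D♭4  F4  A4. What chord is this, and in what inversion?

The distinct note names are Bb, Db, F, A. Stacked in thirds they read Bb–Db–F–A, which is a minor-major seventh chord on Bb.
Bb is the root of Bb minor-major seventh; root in the bass means root position (figured bass 7).

Bb minor-major seventh, root position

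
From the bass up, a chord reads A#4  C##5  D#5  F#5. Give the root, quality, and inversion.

The pitch classes A#, C##, D#, F# arrange in thirds as D#–F#–A#–C##: a D# minor-major seventh chord.
The lowest note is A#, the fifth of the chord, so this is second inversion (figured bass 4/3).

D# minor-major seventh, second inversion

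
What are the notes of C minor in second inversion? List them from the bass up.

G, C, Eb

The chord tones are C–Eb–G. With the fifth (G) lowest for second inversion: G, C, Eb.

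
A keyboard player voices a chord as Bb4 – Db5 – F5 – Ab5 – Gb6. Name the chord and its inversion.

Reducing to letter names: Bb, Db, F, Ab, Gb. These stack in thirds as Gb–Bb–Db–F–Ab — a Gb major ninth chord.
The lowest note is Bb, the third of the chord, so this is first inversion.

Gb major ninth, first inversion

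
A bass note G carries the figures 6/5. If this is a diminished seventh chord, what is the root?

The figures 6/5 mean the third of the chord is in the bass. If G is the third of a diminished seventh chord, the root is E (chord tones E–G–Bb–Db).

E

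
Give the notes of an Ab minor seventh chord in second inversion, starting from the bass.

Eb, Gb, Ab, Cb

Spelling Ab minor seventh: Ab–Cb–Eb–Gb. In second inversion the fifth is bass, giving Eb, Gb, Ab, Cb from the bottom.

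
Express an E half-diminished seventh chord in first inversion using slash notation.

Eø7/G

First inversion of E half-diminished seventh has the third (G) in the bass. As a slash chord: Eø7/G.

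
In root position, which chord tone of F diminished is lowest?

In root position the root is lowest. For F diminished (F–Ab–Cb) that is F.

F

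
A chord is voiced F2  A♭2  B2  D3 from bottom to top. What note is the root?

B

Reordering F, Ab, B, D into stacked thirds gives B–D–F–Ab; the bottom of that stack, B, is the root.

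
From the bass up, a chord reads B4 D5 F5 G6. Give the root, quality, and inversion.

Reducing to letter names: B, D, F, G. These stack in thirds as G–B–D–F — a G dominant seventh chord.
With the third (B) in the bass, the chord is in first inversion (figured bass 6/5).

G dominant seventh, first inversion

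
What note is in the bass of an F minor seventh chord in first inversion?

Ab

The third of F minor seventh (F–Ab–C–Eb) is Ab; that is the bass in first inversion.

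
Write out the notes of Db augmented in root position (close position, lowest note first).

The chord tones are Db–F–A. With the root (Db) lowest for root position: Db, F, A.

Db, F, A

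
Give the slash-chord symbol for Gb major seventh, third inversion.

Third inversion of Gb major seventh has the seventh (F) in the bass. As a slash chord: Gbmaj7/F.

Gbmaj7/F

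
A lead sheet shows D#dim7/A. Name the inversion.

second inversion

D#dim7/A means D# diminished seventh with A in the bass. A is the fifth of D# diminished seventh (D#–F#–A–C), so this is second inversion.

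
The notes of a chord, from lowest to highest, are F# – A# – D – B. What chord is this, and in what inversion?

B minor-major seventh, second inversion

Reducing to letter names: F#, A#, D, B. These stack in thirds as B–D–F#–A# — a B minor-major seventh chord.
F# is the fifth of B minor-major seventh; fifth in the bass means second inversion (figured bass 4/3).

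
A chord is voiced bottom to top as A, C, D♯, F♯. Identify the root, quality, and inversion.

The pitch classes A, C, D#, F# arrange in thirds as D#–F#–A–C: a D# diminished seventh chord.
The lowest note is A, the fifth of the chord, so this is second inversion (figured bass 4/3).

D# diminished seventh, second inversion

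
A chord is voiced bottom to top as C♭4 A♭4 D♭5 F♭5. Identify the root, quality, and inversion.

Db minor seventh, third inversion

The pitch classes Cb, Ab, Db, Fb arrange in thirds as Db–Fb–Ab–Cb: a Db minor seventh chord.
With the seventh (Cb) in the bass, the chord is in third inversion (figured bass 4/2).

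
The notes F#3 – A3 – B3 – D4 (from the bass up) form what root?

B

F#, A, B, D are the tones of a B minor seventh chord (B–D–F#–A), making B the root.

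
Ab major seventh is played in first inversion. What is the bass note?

The third of Ab major seventh (Ab–C–Eb–G) is C; that is the bass in first inversion.

C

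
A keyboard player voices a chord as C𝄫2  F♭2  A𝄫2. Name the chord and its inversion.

Fb diminished, second inversion

The distinct note names are Cbb, Fb, Abb. Stacked in thirds they read Fb–Abb–Cbb, which is a diminished triad on Fb.
The lowest note is Cbb, the fifth of the chord, so this is second inversion (figured bass 6/4).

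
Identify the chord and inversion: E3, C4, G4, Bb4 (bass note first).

C dominant seventh, first inversion

The pitch classes E, C, G, Bb arrange in thirds as C–E–G–Bb: a C dominant seventh chord.
E is the third of C dominant seventh; third in the bass means first inversion (figured bass 6/5).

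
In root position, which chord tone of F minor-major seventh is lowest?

F

The root of F minor-major seventh (F–Ab–C–E) is F; that is the bass in root position.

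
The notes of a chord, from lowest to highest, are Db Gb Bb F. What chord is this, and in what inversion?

Gb major seventh, second inversion

Reducing to letter names: Db, Gb, Bb, F. These stack in thirds as Gb–Bb–Db–F — a Gb major seventh chord.
Db is the fifth of Gb major seventh; fifth in the bass means second inversion (figured bass 4/3).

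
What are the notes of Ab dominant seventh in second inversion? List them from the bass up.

Ab dominant seventh is Ab–C–Eb–Gb. Second inversion puts the fifth (Eb) in the bass, with the remaining tones above: Eb, Gb, Ab, C.

Eb, Gb, Ab, C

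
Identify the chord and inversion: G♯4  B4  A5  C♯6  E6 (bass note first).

Reducing to letter names: G#, B, A, C#, E. These stack in thirds as A–C#–E–G#–B — an A major ninth chord.
With the seventh (G#) in the bass, the chord is in third inversion.

A major ninth, third inversion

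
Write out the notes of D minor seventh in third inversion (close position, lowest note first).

D minor seventh is D–F–A–C. Third inversion puts the seventh (C) in the bass, with the remaining tones above: C, D, F, A.

C, D, F, A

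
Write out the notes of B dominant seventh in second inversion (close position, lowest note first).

F#, A, B, D#

B dominant seventh is B–D#–F#–A. Second inversion puts the fifth (F#) in the bass, with the remaining tones above: F#, A, B, D#.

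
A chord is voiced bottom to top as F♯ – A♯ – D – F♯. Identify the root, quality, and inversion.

D augmented, first inversion

Reducing to letter names: F#, A#, D. These stack in thirds as D–F#–A# — a D augmented triad.
With the third (F#) in the bass, the chord is in first inversion (figured bass 6).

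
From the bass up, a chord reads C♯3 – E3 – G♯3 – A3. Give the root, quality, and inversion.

A major seventh, first inversion

The pitch classes C#, E, G#, A arrange in thirds as A–C#–E–G#: an A major seventh chord.
The lowest note is C#, the third of the chord, so this is first inversion (figured bass 6/5).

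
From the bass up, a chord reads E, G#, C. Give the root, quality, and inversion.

C augmented, first inversion

The distinct note names are E, G#, C. Stacked in thirds they read C–E–G#, which is an augmented triad on C.
The lowest note is E, the third of the chord, so this is first inversion (figured bass 6).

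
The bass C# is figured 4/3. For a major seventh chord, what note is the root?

The figures 4/3 mean the fifth of the chord is in the bass. If C# is the fifth of a major seventh chord, the root is F# (chord tones F#–A#–C#–E#).

F#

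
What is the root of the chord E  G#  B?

E

E, G#, B are the tones of an E major triad (E–G#–B), making E the root.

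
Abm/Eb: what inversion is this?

second inversion

Abm/Eb means Ab minor with Eb in the bass. Eb is the fifth of Ab minor (Ab–Cb–Eb), so this is second inversion.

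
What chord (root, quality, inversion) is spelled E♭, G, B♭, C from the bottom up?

The pitch classes Eb, G, Bb, C arrange in thirds as C–Eb–G–Bb: a C minor seventh chord.
Eb is the third of C minor seventh; third in the bass means first inversion (figured bass 6/5).

C minor seventh, first inversion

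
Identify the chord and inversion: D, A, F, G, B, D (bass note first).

Reducing to letter names: D, A, F, G, B. These stack in thirds as G–B–D–F–A — a G dominant ninth chord.
With the fifth (D) in the bass, the chord is in second inversion.

G dominant ninth, second inversion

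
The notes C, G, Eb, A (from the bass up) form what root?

The distinct letter names are C, G, Eb, A. Arranged as a stack of thirds they read A–C–Eb–G, so A is the root (an A half-diminished seventh chord).

A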